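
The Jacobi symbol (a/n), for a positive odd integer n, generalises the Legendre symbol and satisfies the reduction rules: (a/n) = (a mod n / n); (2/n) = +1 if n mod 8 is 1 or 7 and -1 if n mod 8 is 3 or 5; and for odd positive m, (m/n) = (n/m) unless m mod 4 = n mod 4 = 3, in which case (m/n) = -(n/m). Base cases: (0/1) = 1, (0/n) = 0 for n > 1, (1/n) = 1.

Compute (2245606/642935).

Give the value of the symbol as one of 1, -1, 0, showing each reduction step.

(2245606/642935): 2245606 mod 642935 = 316801, so (2245606/642935) = (316801/642935)
flip (316801/642935) -> (642935/316801): both odd, 316801 mod 4 = 1, 642935 mod 4 = 3, so the flip contributes +1; sign now +1
(642935/316801): 642935 mod 316801 = 9333, so (642935/316801) = (9333/316801)
flip (9333/316801) -> (316801/9333): both odd, 9333 mod 4 = 1, 316801 mod 4 = 1, so the flip contributes +1; sign now +1
(316801/9333): 316801 mod 9333 = 8812, so (316801/9333) = (8812/9333)
factor out 2^2: 8812 = 2^2·2203; with 9333 mod 8 = 5, (2/9333) = -1; sign now +1; continue with (2203/9333)
flip (2203/9333) -> (9333/2203): both odd, 2203 mod 4 = 3, 9333 mod 4 = 1, so the flip contributes +1; sign now +1
(9333/2203): 9333 mod 2203 = 521, so (9333/2203) = (521/2203)
flip (521/2203) -> (2203/521): both odd, 521 mod 4 = 1, 2203 mod 4 = 3, so the flip contributes +1; sign now +1
(2203/521): 2203 mod 521 = 119, so (2203/521) = (119/521)
flip (119/521) -> (521/119): both odd, 119 mod 4 = 3, 521 mod 4 = 1, so the flip contributes +1; sign now +1
(521/119): 521 mod 119 = 45, so (521/119) = (45/119)
flip (45/119) -> (119/45): both odd, 45 mod 4 = 1, 119 mod 4 = 3, so the flip contributes +1; sign now +1
(119/45): 119 mod 45 = 29, so (119/45) = (29/45)
flip (29/45) -> (45/29): both odd, 29 mod 4 = 1, 45 mod 4 = 1, so the flip contributes +1; sign now +1
(45/29): 45 mod 29 = 16, so (45/29) = (16/29)
factor out 2^4: 16 = 2^4·1; with 29 mod 8 = 5, (2/29) = -1; sign now +1; continue with (1/29)
reached (1/29) = 1, so the symbol is +1

1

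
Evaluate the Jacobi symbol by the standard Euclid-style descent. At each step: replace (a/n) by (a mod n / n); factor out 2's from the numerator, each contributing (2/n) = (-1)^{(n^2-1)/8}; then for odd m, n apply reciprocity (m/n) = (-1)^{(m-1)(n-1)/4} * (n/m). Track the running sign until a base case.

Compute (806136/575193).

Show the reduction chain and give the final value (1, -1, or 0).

0

(806136/575193): 806136 mod 575193 = 230943, so (806136/575193) = (230943/575193)
flip (230943/575193) -> (575193/230943): both odd, 230943 mod 4 = 3, 575193 mod 4 = 1, so the flip contributes +1; sign now +1
(575193/230943): 575193 mod 230943 = 113307, so (575193/230943) = (113307/230943)
flip (113307/230943) -> (230943/113307): both odd, 113307 mod 4 = 3, 230943 mod 4 = 3, so the flip contributes -1; sign now -1
(230943/113307): 230943 mod 113307 = 4329, so (230943/113307) = (4329/113307)
flip (4329/113307) -> (113307/4329): both odd, 4329 mod 4 = 1, 113307 mod 4 = 3, so the flip contributes +1; sign now -1
(113307/4329): 113307 mod 4329 = 753, so (113307/4329) = (753/4329)
flip (753/4329) -> (4329/753): both odd, 753 mod 4 = 1, 4329 mod 4 = 1, so the flip contributes +1; sign now -1
(4329/753): 4329 mod 753 = 564, so (4329/753) = (564/753)
factor out 2^2: 564 = 2^2·141; with 753 mod 8 = 1, (2/753) = +1; sign now -1; continue with (141/753)
flip (141/753) -> (753/141): both odd, 141 mod 4 = 1, 753 mod 4 = 1, so the flip contributes +1; sign now -1
(753/141): 753 mod 141 = 48, so (753/141) = (48/141)
factor out 2^4: 48 = 2^4·3; with 141 mod 8 = 5, (2/141) = -1; sign now -1; continue with (3/141)
flip (3/141) -> (141/3): both odd, 3 mod 4 = 3, 141 mod 4 = 1, so the flip contributes +1; sign now -1
(141/3): 141 mod 3 = 0, so (141/3) = (0/3)
reached (0/3); gcd(a, n) > 1, so (0/3) = 0 and the symbol is 0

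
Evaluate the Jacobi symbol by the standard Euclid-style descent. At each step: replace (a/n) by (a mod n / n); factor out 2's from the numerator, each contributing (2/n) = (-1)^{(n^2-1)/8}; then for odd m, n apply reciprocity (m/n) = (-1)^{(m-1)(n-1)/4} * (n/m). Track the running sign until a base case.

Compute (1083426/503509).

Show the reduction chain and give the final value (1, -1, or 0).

1

(1083426/503509): 1083426 mod 503509 = 76408, so (1083426/503509) = (76408/503509)
factor out 2^3: 76408 = 2^3·9551; with 503509 mod 8 = 5, (2/503509) = -1; sign now -1; continue with (9551/503509)
flip (9551/503509) -> (503509/9551): both odd, 9551 mod 4 = 3, 503509 mod 4 = 1, so the flip contributes +1; sign now -1
(503509/9551): 503509 mod 9551 = 6857, so (503509/9551) = (6857/9551)
flip (6857/9551) -> (9551/6857): both odd, 6857 mod 4 = 1, 9551 mod 4 = 3, so the flip contributes +1; sign now -1
(9551/6857): 9551 mod 6857 = 2694, so (9551/6857) = (2694/6857)
factor out 2^1: 2694 = 2^1·1347; with 6857 mod 8 = 1, (2/6857) = +1; sign now -1; continue with (1347/6857)
flip (1347/6857) -> (6857/1347): both odd, 1347 mod 4 = 3, 6857 mod 4 = 1, so the flip contributes +1; sign now -1
(6857/1347): 6857 mod 1347 = 122, so (6857/1347) = (122/1347)
factor out 2^1: 122 = 2^1·61; with 1347 mod 8 = 3, (2/1347) = -1; sign now +1; continue with (61/1347)
flip (61/1347) -> (1347/61): both odd, 61 mod 4 = 1, 1347 mod 4 = 3, so the flip contributes +1; sign now +1
(1347/61): 1347 mod 61 = 5, so (1347/61) = (5/61)
flip (5/61) -> (61/5): both odd, 5 mod 4 = 1, 61 mod 4 = 1, so the flip contributes +1; sign now +1
(61/5): 61 mod 5 = 1, so (61/5) = (1/5)
reached (1/5) = 1, so the symbol is +1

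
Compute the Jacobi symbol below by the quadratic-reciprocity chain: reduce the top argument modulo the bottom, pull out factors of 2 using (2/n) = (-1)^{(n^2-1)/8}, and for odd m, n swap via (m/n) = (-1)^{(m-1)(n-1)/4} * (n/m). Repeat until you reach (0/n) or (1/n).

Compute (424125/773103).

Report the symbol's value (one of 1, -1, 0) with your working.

0

reciprocity: (424125/773103) = +1·(773103/424125) since 424125 mod 4 = 1, 773103 mod 4 = 3; sign now +1
(773103/424125) = (348978/424125)   [reduce mod 424125]
348978 = 2^1·174489; (2/424125) = -1 since 424125 mod 8 = 5, so (348978/424125) = (-1)^1·(174489/424125); sign now -1
reciprocity: (174489/424125) = +1·(424125/174489) since 174489 mod 4 = 1, 424125 mod 4 = 1; sign now -1
(424125/174489) = (75147/174489)   [reduce mod 174489]
reciprocity: (75147/174489) = +1·(174489/75147) since 75147 mod 4 = 3, 174489 mod 4 = 1; sign now -1
(174489/75147) = (24195/75147)   [reduce mod 75147]
reciprocity: (24195/75147) = -1·(75147/24195) since 24195 mod 4 = 3, 75147 mod 4 = 3; sign now +1
(75147/24195) = (2562/24195)   [reduce mod 24195]
2562 = 2^1·1281; (2/24195) = -1 since 24195 mod 8 = 3, so (2562/24195) = (-1)^1·(1281/24195); sign now -1
reciprocity: (1281/24195) = +1·(24195/1281) since 1281 mod 4 = 1, 24195 mod 4 = 3; sign now -1
(24195/1281) = (1137/1281)   [reduce mod 1281]
reciprocity: (1137/1281) = +1·(1281/1137) since 1137 mod 4 = 1, 1281 mod 4 = 1; sign now -1
(1281/1137) = (144/1137)   [reduce mod 1137]
144 = 2^4·9; (2/1137) = +1 since 1137 mod 8 = 1, so (144/1137) = (+1)^4·(9/1137); sign now -1
reciprocity: (9/1137) = +1·(1137/9) since 9 mod 4 = 1, 1137 mod 4 = 1; sign now -1
(1137/9) = (3/9)   [reduce mod 9]
reciprocity: (3/9) = +1·(9/3) since 3 mod 4 = 3, 9 mod 4 = 1; sign now -1
(9/3) = (0/3)   [reduce mod 3]
(0/3) = 0   [gcd(a, n) > 1]; final value = 0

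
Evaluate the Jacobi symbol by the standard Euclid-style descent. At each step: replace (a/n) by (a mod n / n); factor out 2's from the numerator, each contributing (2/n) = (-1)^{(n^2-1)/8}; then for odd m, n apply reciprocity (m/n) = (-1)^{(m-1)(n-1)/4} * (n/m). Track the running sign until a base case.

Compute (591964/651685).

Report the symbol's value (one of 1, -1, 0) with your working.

1

591964 = 2^2·147991; (2/651685) = -1 since 651685 mod 8 = 5, so (591964/651685) = (-1)^2·(147991/651685); sign now +1
reciprocity: (147991/651685) = +1·(651685/147991) since 147991 mod 4 = 3, 651685 mod 4 = 1; sign now +1
(651685/147991) = (59721/147991)   [reduce mod 147991]
reciprocity: (59721/147991) = +1·(147991/59721) since 59721 mod 4 = 1, 147991 mod 4 = 3; sign now +1
(147991/59721) = (28549/59721)   [reduce mod 59721]
reciprocity: (28549/59721) = +1·(59721/28549) since 28549 mod 4 = 1, 59721 mod 4 = 1; sign now +1
(59721/28549) = (2623/28549)   [reduce mod 28549]
reciprocity: (2623/28549) = +1·(28549/2623) since 2623 mod 4 = 3, 28549 mod 4 = 1; sign now +1
(28549/2623) = (2319/2623)   [reduce mod 2623]
reciprocity: (2319/2623) = -1·(2623/2319) since 2319 mod 4 = 3, 2623 mod 4 = 3; sign now -1
(2623/2319) = (304/2319)   [reduce mod 2319]
304 = 2^4·19; (2/2319) = +1 since 2319 mod 8 = 7, so (304/2319) = (+1)^4·(19/2319); sign now -1
reciprocity: (19/2319) = -1·(2319/19) since 19 mod 4 = 3, 2319 mod 4 = 3; sign now +1
(2319/19) = (1/19)   [reduce mod 19]
(1/19) = 1; final value = sign = +1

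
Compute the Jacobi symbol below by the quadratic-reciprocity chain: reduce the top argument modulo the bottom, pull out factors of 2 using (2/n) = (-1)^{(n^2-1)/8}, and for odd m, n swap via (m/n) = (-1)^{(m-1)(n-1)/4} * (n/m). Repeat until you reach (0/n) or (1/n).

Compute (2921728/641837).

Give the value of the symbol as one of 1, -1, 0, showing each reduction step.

(2921728/641837) = (354380/641837)   [reduce mod 641837]
354380 = 2^2·88595; (2/641837) = -1 since 641837 mod 8 = 5, so (354380/641837) = (-1)^2·(88595/641837); sign now +1
reciprocity: (88595/641837) = +1·(641837/88595) since 88595 mod 4 = 3, 641837 mod 4 = 1; sign now +1
(641837/88595) = (21672/88595)   [reduce mod 88595]
21672 = 2^3·2709; (2/88595) = -1 since 88595 mod 8 = 3, so (21672/88595) = (-1)^3·(2709/88595); sign now -1
reciprocity: (2709/88595) = +1·(88595/2709) since 2709 mod 4 = 1, 88595 mod 4 = 3; sign now -1
(88595/2709) = (1907/2709)   [reduce mod 2709]
reciprocity: (1907/2709) = +1·(2709/1907) since 1907 mod 4 = 3, 2709 mod 4 = 1; sign now -1
(2709/1907) = (802/1907)   [reduce mod 1907]
802 = 2^1·401; (2/1907) = -1 since 1907 mod 8 = 3, so (802/1907) = (-1)^1·(401/1907); sign now +1
reciprocity: (401/1907) = +1·(1907/401) since 401 mod 4 = 1, 1907 mod 4 = 3; sign now +1
(1907/401) = (303/401)   [reduce mod 401]
reciprocity: (303/401) = +1·(401/303) since 303 mod 4 = 3, 401 mod 4 = 1; sign now +1
(401/303) = (98/303)   [reduce mod 303]
98 = 2^1·49; (2/303) = +1 since 303 mod 8 = 7, so (98/303) = (+1)^1·(49/303); sign now +1
reciprocity: (49/303) = +1·(303/49) since 49 mod 4 = 1, 303 mod 4 = 3; sign now +1
(303/49) = (9/49)   [reduce mod 49]
reciprocity: (9/49) = +1·(49/9) since 9 mod 4 = 1, 49 mod 4 = 1; sign now +1
(49/9) = (4/9)   [reduce mod 9]
4 = 2^2·1; (2/9) = +1 since 9 mod 8 = 1, so (4/9) = (+1)^2·(1/9); sign now +1
(1/9) = 1; final value = sign = +1

1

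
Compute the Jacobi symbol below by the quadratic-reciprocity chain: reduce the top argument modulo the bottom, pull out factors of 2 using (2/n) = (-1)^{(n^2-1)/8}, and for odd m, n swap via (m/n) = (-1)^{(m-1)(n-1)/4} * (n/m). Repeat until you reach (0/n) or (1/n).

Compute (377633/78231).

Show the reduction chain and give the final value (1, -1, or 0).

-1

(377633/78231) = (64709/78231)   [reduce mod 78231]
reciprocity: (64709/78231) = +1·(78231/64709) since 64709 mod 4 = 1, 78231 mod 4 = 3; sign now +1
(78231/64709) = (13522/64709)   [reduce mod 64709]
13522 = 2^1·6761; (2/64709) = -1 since 64709 mod 8 = 5, so (13522/64709) = (-1)^1·(6761/64709); sign now -1
reciprocity: (6761/64709) = +1·(64709/6761) since 6761 mod 4 = 1, 64709 mod 4 = 1; sign now -1
(64709/6761) = (3860/6761)   [reduce mod 6761]
3860 = 2^2·965; (2/6761) = +1 since 6761 mod 8 = 1, so (3860/6761) = (+1)^2·(965/6761); sign now -1
reciprocity: (965/6761) = +1·(6761/965) since 965 mod 4 = 1, 6761 mod 4 = 1; sign now -1
(6761/965) = (6/965)   [reduce mod 965]
6 = 2^1·3; (2/965) = -1 since 965 mod 8 = 5, so (6/965) = (-1)^1·(3/965); sign now +1
reciprocity: (3/965) = +1·(965/3) since 3 mod 4 = 3, 965 mod 4 = 1; sign now +1
(965/3) = (2/3)   [reduce mod 3]
2 = 2^1·1; (2/3) = -1 since 3 mod 8 = 3, so (2/3) = (-1)^1·(1/3); sign now -1
(1/3) = 1; final value = sign = -1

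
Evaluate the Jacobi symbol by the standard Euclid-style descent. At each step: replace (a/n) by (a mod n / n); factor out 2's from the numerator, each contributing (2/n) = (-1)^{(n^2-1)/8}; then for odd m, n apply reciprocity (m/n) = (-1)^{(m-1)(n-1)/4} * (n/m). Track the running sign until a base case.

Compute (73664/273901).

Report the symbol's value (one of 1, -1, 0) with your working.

factor out 2^6: 73664 = 2^6·1151; with 273901 mod 8 = 5, (2/273901) = -1; sign now +1; continue with (1151/273901)
flip (1151/273901) -> (273901/1151): both odd, 1151 mod 4 = 3, 273901 mod 4 = 1, so the flip contributes +1; sign now +1
(273901/1151): 273901 mod 1151 = 1114, so (273901/1151) = (1114/1151)
factor out 2^1: 1114 = 2^1·557; with 1151 mod 8 = 7, (2/1151) = +1; sign now +1; continue with (557/1151)
flip (557/1151) -> (1151/557): both odd, 557 mod 4 = 1, 1151 mod 4 = 3, so the flip contributes +1; sign now +1
(1151/557): 1151 mod 557 = 37, so (1151/557) = (37/557)
flip (37/557) -> (557/37): both odd, 37 mod 4 = 1, 557 mod 4 = 1, so the flip contributes +1; sign now +1
(557/37): 557 mod 37 = 2, so (557/37) = (2/37)
factor out 2^1: 2 = 2^1·1; with 37 mod 8 = 5, (2/37) = -1; sign now -1; continue with (1/37)
reached (1/37) = 1, so the symbol is -1

-1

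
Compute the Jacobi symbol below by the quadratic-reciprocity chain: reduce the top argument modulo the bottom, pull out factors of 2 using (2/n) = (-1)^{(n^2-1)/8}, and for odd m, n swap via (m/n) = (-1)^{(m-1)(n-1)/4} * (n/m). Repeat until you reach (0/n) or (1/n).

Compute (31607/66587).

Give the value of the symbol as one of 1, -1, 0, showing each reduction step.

flip (31607/66587) -> (66587/31607): both odd, 31607 mod 4 = 3, 66587 mod 4 = 3, so the flip contributes -1; sign now -1
(66587/31607): 66587 mod 31607 = 3373, so (66587/31607) = (3373/31607)
flip (3373/31607) -> (31607/3373): both odd, 3373 mod 4 = 1, 31607 mod 4 = 3, so the flip contributes +1; sign now -1
(31607/3373): 31607 mod 3373 = 1250, so (31607/3373) = (1250/3373)
factor out 2^1: 1250 = 2^1·625; with 3373 mod 8 = 5, (2/3373) = -1; sign now +1; continue with (625/3373)
flip (625/3373) -> (3373/625): both odd, 625 mod 4 = 1, 3373 mod 4 = 1, so the flip contributes +1; sign now +1
(3373/625): 3373 mod 625 = 248, so (3373/625) = (248/625)
factor out 2^3: 248 = 2^3·31; with 625 mod 8 = 1, (2/625) = +1; sign now +1; continue with (31/625)
flip (31/625) -> (625/31): both odd, 31 mod 4 = 3, 625 mod 4 = 1, so the flip contributes +1; sign now +1
(625/31): 625 mod 31 = 5, so (625/31) = (5/31)
flip (5/31) -> (31/5): both odd, 5 mod 4 = 1, 31 mod 4 = 3, so the flip contributes +1; sign now +1
(31/5): 31 mod 5 = 1, so (31/5) = (1/5)
reached (1/5) = 1, so the symbol is +1

1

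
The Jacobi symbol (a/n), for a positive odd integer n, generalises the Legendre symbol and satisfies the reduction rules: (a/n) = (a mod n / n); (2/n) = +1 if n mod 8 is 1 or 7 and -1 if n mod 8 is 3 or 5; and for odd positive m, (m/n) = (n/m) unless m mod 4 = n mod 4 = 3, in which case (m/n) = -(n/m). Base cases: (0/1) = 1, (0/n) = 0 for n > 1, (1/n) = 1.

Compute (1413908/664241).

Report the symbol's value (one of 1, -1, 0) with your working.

-1

(1413908/664241): 1413908 mod 664241 = 85426, so (1413908/664241) = (85426/664241)
factor out 2^1: 85426 = 2^1·42713; with 664241 mod 8 = 1, (2/664241) = +1; sign now +1; continue with (42713/664241)
flip (42713/664241) -> (664241/42713): both odd, 42713 mod 4 = 1, 664241 mod 4 = 1, so the flip contributes +1; sign now +1
(664241/42713): 664241 mod 42713 = 23546, so (664241/42713) = (23546/42713)
factor out 2^1: 23546 = 2^1·11773; with 42713 mod 8 = 1, (2/42713) = +1; sign now +1; continue with (11773/42713)
flip (11773/42713) -> (42713/11773): both odd, 11773 mod 4 = 1, 42713 mod 4 = 1, so the flip contributes +1; sign now +1
(42713/11773): 42713 mod 11773 = 7394, so (42713/11773) = (7394/11773)
factor out 2^1: 7394 = 2^1·3697; with 11773 mod 8 = 5, (2/11773) = -1; sign now -1; continue with (3697/11773)
flip (3697/11773) -> (11773/3697): both odd, 3697 mod 4 = 1, 11773 mod 4 = 1, so the flip contributes +1; sign now -1
(11773/3697): 11773 mod 3697 = 682, so (11773/3697) = (682/3697)
factor out 2^1: 682 = 2^1·341; with 3697 mod 8 = 1, (2/3697) = +1; sign now -1; continue with (341/3697)
flip (341/3697) -> (3697/341): both odd, 341 mod 4 = 1, 3697 mod 4 = 1, so the flip contributes +1; sign now -1
(3697/341): 3697 mod 341 = 287, so (3697/341) = (287/341)
flip (287/341) -> (341/287): both odd, 287 mod 4 = 3, 341 mod 4 = 1, so the flip contributes +1; sign now -1
(341/287): 341 mod 287 = 54, so (341/287) = (54/287)
factor out 2^1: 54 = 2^1·27; with 287 mod 8 = 7, (2/287) = +1; sign now -1; continue with (27/287)
flip (27/287) -> (287/27): both odd, 27 mod 4 = 3, 287 mod 4 = 3, so the flip contributes -1; sign now +1
(287/27): 287 mod 27 = 17, so (287/27) = (17/27)
flip (17/27) -> (27/17): both odd, 17 mod 4 = 1, 27 mod 4 = 3, so the flip contributes +1; sign now +1
(27/17): 27 mod 17 = 10, so (27/17) = (10/17)
factor out 2^1: 10 = 2^1·5; with 17 mod 8 = 1, (2/17) = +1; sign now +1; continue with (5/17)
flip (5/17) -> (17/5): both odd, 5 mod 4 = 1, 17 mod 4 = 1, so the flip contributes +1; sign now +1
(17/5): 17 mod 5 = 2, so (17/5) = (2/5)
factor out 2^1: 2 = 2^1·1; with 5 mod 8 = 5, (2/5) = -1; sign now -1; continue with (1/5)
reached (1/5) = 1, so the symbol is -1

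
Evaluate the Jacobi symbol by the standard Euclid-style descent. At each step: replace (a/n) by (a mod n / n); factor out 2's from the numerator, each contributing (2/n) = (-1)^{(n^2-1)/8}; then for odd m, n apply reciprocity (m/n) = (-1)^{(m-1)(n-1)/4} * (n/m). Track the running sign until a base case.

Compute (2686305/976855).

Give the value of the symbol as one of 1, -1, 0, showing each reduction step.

(2686305/976855) = (732595/976855)   [reduce mod 976855]
reciprocity: (732595/976855) = -1·(976855/732595) since 732595 mod 4 = 3, 976855 mod 4 = 3; sign now -1
(976855/732595) = (244260/732595)   [reduce mod 732595]
244260 = 2^2·61065; (2/732595) = -1 since 732595 mod 8 = 3, so (244260/732595) = (-1)^2·(61065/732595); sign now -1
reciprocity: (61065/732595) = +1·(732595/61065) since 61065 mod 4 = 1, 732595 mod 4 = 3; sign now -1
(732595/61065) = (60880/61065)   [reduce mod 61065]
60880 = 2^4·3805; (2/61065) = +1 since 61065 mod 8 = 1, so (60880/61065) = (+1)^4·(3805/61065); sign now -1
reciprocity: (3805/61065) = +1·(61065/3805) since 3805 mod 4 = 1, 61065 mod 4 = 1; sign now -1
(61065/3805) = (185/3805)   [reduce mod 3805]
reciprocity: (185/3805) = +1·(3805/185) since 185 mod 4 = 1, 3805 mod 4 = 1; sign now -1
(3805/185) = (105/185)   [reduce mod 185]
reciprocity: (105/185) = +1·(185/105) since 105 mod 4 = 1, 185 mod 4 = 1; sign now -1
(185/105) = (80/105)   [reduce mod 105]
80 = 2^4·5; (2/105) = +1 since 105 mod 8 = 1, so (80/105) = (+1)^4·(5/105); sign now -1
reciprocity: (5/105) = +1·(105/5) since 5 mod 4 = 1, 105 mod 4 = 1; sign now -1
(105/5) = (0/5)   [reduce mod 5]
(0/5) = 0   [gcd(a, n) > 1]; final value = 0

0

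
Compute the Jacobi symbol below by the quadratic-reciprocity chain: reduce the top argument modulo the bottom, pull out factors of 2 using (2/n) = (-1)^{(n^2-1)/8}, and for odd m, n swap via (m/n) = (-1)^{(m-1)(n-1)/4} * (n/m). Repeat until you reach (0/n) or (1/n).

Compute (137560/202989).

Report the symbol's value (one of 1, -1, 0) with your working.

-1

137560 = 2^3·17195; (2/202989) = -1 since 202989 mod 8 = 5, so (137560/202989) = (-1)^3·(17195/202989); sign now -1
reciprocity: (17195/202989) = +1·(202989/17195) since 17195 mod 4 = 3, 202989 mod 4 = 1; sign now -1
(202989/17195) = (13844/17195)   [reduce mod 17195]
13844 = 2^2·3461; (2/17195) = -1 since 17195 mod 8 = 3, so (13844/17195) = (-1)^2·(3461/17195); sign now -1
reciprocity: (3461/17195) = +1·(17195/3461) since 3461 mod 4 = 1, 17195 mod 4 = 3; sign now -1
(17195/3461) = (3351/3461)   [reduce mod 3461]
reciprocity: (3351/3461) = +1·(3461/3351) since 3351 mod 4 = 3, 3461 mod 4 = 1; sign now -1
(3461/3351) = (110/3351)   [reduce mod 3351]
110 = 2^1·55; (2/3351) = +1 since 3351 mod 8 = 7, so (110/3351) = (+1)^1·(55/3351); sign now -1
reciprocity: (55/3351) = -1·(3351/55) since 55 mod 4 = 3, 3351 mod 4 = 3; sign now +1
(3351/55) = (51/55)   [reduce mod 55]
reciprocity: (51/55) = -1·(55/51) since 51 mod 4 = 3, 55 mod 4 = 3; sign now -1
(55/51) = (4/51)   [reduce mod 51]
4 = 2^2·1; (2/51) = -1 since 51 mod 8 = 3, so (4/51) = (-1)^2·(1/51); sign now -1
(1/51) = 1; final value = sign = -1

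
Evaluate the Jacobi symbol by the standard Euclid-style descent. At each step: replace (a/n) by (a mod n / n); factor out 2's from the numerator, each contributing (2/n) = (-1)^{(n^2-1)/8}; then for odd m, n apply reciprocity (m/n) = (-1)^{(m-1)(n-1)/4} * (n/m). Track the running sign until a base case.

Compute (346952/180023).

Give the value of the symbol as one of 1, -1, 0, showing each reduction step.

1

(346952/180023): 346952 mod 180023 = 166929, so (346952/180023) = (166929/180023)
flip (166929/180023) -> (180023/166929): both odd, 166929 mod 4 = 1, 180023 mod 4 = 3, so the flip contributes +1; sign now +1
(180023/166929): 180023 mod 166929 = 13094, so (180023/166929) = (13094/166929)
factor out 2^1: 13094 = 2^1·6547; with 166929 mod 8 = 1, (2/166929) = +1; sign now +1; continue with (6547/166929)
flip (6547/166929) -> (166929/6547): both odd, 6547 mod 4 = 3, 166929 mod 4 = 1, so the flip contributes +1; sign now +1
(166929/6547): 166929 mod 6547 = 3254, so (166929/6547) = (3254/6547)
factor out 2^1: 3254 = 2^1·1627; with 6547 mod 8 = 3, (2/6547) = -1; sign now -1; continue with (1627/6547)
flip (1627/6547) -> (6547/1627): both odd, 1627 mod 4 = 3, 6547 mod 4 = 3, so the flip contributes -1; sign now +1
(6547/1627): 6547 mod 1627 = 39, so (6547/1627) = (39/1627)
flip (39/1627) -> (1627/39): both odd, 39 mod 4 = 3, 1627 mod 4 = 3, so the flip contributes -1; sign now -1
(1627/39): 1627 mod 39 = 28, so (1627/39) = (28/39)
factor out 2^2: 28 = 2^2·7; with 39 mod 8 = 7, (2/39) = +1; sign now -1; continue with (7/39)
flip (7/39) -> (39/7): both odd, 7 mod 4 = 3, 39 mod 4 = 3, so the flip contributes -1; sign now +1
(39/7): 39 mod 7 = 4, so (39/7) = (4/7)
factor out 2^2: 4 = 2^2·1; with 7 mod 8 = 7, (2/7) = +1; sign now +1; continue with (1/7)
reached (1/7) = 1, so the symbol is +1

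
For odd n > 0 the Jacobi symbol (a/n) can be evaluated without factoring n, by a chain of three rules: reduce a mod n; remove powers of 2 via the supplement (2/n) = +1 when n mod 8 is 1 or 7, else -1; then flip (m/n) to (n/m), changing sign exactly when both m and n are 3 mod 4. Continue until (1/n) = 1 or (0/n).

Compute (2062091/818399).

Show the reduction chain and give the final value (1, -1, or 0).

(2062091/818399): 2062091 mod 818399 = 425293, so (2062091/818399) = (425293/818399)
flip (425293/818399) -> (818399/425293): both odd, 425293 mod 4 = 1, 818399 mod 4 = 3, so the flip contributes +1; sign now +1
(818399/425293): 818399 mod 425293 = 393106, so (818399/425293) = (393106/425293)
factor out 2^1: 393106 = 2^1·196553; with 425293 mod 8 = 5, (2/425293) = -1; sign now -1; continue with (196553/425293)
flip (196553/425293) -> (425293/196553): both odd, 196553 mod 4 = 1, 425293 mod 4 = 1, so the flip contributes +1; sign now -1
(425293/196553): 425293 mod 196553 = 32187, so (425293/196553) = (32187/196553)
flip (32187/196553) -> (196553/32187): both odd, 32187 mod 4 = 3, 196553 mod 4 = 1, so the flip contributes +1; sign now -1
(196553/32187): 196553 mod 32187 = 3431, so (196553/32187) = (3431/32187)
flip (3431/32187) -> (32187/3431): both odd, 3431 mod 4 = 3, 32187 mod 4 = 3, so the flip contributes -1; sign now +1
(32187/3431): 32187 mod 3431 = 1308, so (32187/3431) = (1308/3431)
factor out 2^2: 1308 = 2^2·327; with 3431 mod 8 = 7, (2/3431) = +1; sign now +1; continue with (327/3431)
flip (327/3431) -> (3431/327): both odd, 327 mod 4 = 3, 3431 mod 4 = 3, so the flip contributes -1; sign now -1
(3431/327): 3431 mod 327 = 161, so (3431/327) = (161/327)
flip (161/327) -> (327/161): both odd, 161 mod 4 = 1, 327 mod 4 = 3, so the flip contributes +1; sign now -1
(327/161): 327 mod 161 = 5, so (327/161) = (5/161)
flip (5/161) -> (161/5): both odd, 5 mod 4 = 1, 161 mod 4 = 1, so the flip contributes +1; sign now -1
(161/5): 161 mod 5 = 1, so (161/5) = (1/5)
reached (1/5) = 1, so the symbol is -1

-1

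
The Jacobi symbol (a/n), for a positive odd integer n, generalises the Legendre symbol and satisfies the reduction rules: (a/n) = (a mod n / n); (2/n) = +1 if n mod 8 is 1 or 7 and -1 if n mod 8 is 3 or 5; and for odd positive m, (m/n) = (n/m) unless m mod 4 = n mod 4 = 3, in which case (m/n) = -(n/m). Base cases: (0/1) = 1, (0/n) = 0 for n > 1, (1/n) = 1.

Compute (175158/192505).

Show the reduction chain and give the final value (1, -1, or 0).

1

175158 = 2^1·87579; (2/192505) = +1 since 192505 mod 8 = 1, so (175158/192505) = (+1)^1·(87579/192505); sign now +1
reciprocity: (87579/192505) = +1·(192505/87579) since 87579 mod 4 = 3, 192505 mod 4 = 1; sign now +1
(192505/87579) = (17347/87579)   [reduce mod 87579]
reciprocity: (17347/87579) = -1·(87579/17347) since 17347 mod 4 = 3, 87579 mod 4 = 3; sign now -1
(87579/17347) = (844/17347)   [reduce mod 17347]
844 = 2^2·211; (2/17347) = -1 since 17347 mod 8 = 3, so (844/17347) = (-1)^2·(211/17347); sign now -1
reciprocity: (211/17347) = -1·(17347/211) since 211 mod 4 = 3, 17347 mod 4 = 3; sign now +1
(17347/211) = (45/211)   [reduce mod 211]
reciprocity: (45/211) = +1·(211/45) since 45 mod 4 = 1, 211 mod 4 = 3; sign now +1
(211/45) = (31/45)   [reduce mod 45]
reciprocity: (31/45) = +1·(45/31) since 31 mod 4 = 3, 45 mod 4 = 1; sign now +1
(45/31) = (14/31)   [reduce mod 31]
14 = 2^1·7; (2/31) = +1 since 31 mod 8 = 7, so (14/31) = (+1)^1·(7/31); sign now +1
reciprocity: (7/31) = -1·(31/7) since 7 mod 4 = 3, 31 mod 4 = 3; sign now -1
(31/7) = (3/7)   [reduce mod 7]
reciprocity: (3/7) = -1·(7/3) since 3 mod 4 = 3, 7 mod 4 = 3; sign now +1
(7/3) = (1/3)   [reduce mod 3]
(1/3) = 1; final value = sign = +1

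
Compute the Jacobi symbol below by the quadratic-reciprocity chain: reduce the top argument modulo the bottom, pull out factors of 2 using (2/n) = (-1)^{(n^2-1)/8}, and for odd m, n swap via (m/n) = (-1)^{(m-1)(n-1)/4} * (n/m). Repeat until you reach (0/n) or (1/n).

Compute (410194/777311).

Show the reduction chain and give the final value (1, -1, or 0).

-1

factor out 2^1: 410194 = 2^1·205097; with 777311 mod 8 = 7, (2/777311) = +1; sign now +1; continue with (205097/777311)
flip (205097/777311) -> (777311/205097): both odd, 205097 mod 4 = 1, 777311 mod 4 = 3, so the flip contributes +1; sign now +1
(777311/205097): 777311 mod 205097 = 162020, so (777311/205097) = (162020/205097)
factor out 2^2: 162020 = 2^2·40505; with 205097 mod 8 = 1, (2/205097) = +1; sign now +1; continue with (40505/205097)
flip (40505/205097) -> (205097/40505): both odd, 40505 mod 4 = 1, 205097 mod 4 = 1, so the flip contributes +1; sign now +1
(205097/40505): 205097 mod 40505 = 2572, so (205097/40505) = (2572/40505)
factor out 2^2: 2572 = 2^2·643; with 40505 mod 8 = 1, (2/40505) = +1; sign now +1; continue with (643/40505)
flip (643/40505) -> (40505/643): both odd, 643 mod 4 = 3, 40505 mod 4 = 1, so the flip contributes +1; sign now +1
(40505/643): 40505 mod 643 = 639, so (40505/643) = (639/643)
flip (639/643) -> (643/639): both odd, 639 mod 4 = 3, 643 mod 4 = 3, so the flip contributes -1; sign now -1
(643/639): 643 mod 639 = 4, so (643/639) = (4/639)
factor out 2^2: 4 = 2^2·1; with 639 mod 8 = 7, (2/639) = +1; sign now -1; continue with (1/639)
reached (1/639) = 1, so the symbol is -1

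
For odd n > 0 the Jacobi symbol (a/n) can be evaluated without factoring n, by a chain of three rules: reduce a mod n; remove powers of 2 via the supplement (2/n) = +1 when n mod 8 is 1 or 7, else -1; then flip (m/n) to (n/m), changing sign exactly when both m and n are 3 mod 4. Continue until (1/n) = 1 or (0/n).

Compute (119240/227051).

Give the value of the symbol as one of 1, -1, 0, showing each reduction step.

factor out 2^3: 119240 = 2^3·14905; with 227051 mod 8 = 3, (2/227051) = -1; sign now -1; continue with (14905/227051)
flip (14905/227051) -> (227051/14905): both odd, 14905 mod 4 = 1, 227051 mod 4 = 3, so the flip contributes +1; sign now -1
(227051/14905): 227051 mod 14905 = 3476, so (227051/14905) = (3476/14905)
factor out 2^2: 3476 = 2^2·869; with 14905 mod 8 = 1, (2/14905) = +1; sign now -1; continue with (869/14905)
flip (869/14905) -> (14905/869): both odd, 869 mod 4 = 1, 14905 mod 4 = 1, so the flip contributes +1; sign now -1
(14905/869): 14905 mod 869 = 132, so (14905/869) = (132/869)
factor out 2^2: 132 = 2^2·33; with 869 mod 8 = 5, (2/869) = -1; sign now -1; continue with (33/869)
flip (33/869) -> (869/33): both odd, 33 mod 4 = 1, 869 mod 4 = 1, so the flip contributes +1; sign now -1
(869/33): 869 mod 33 = 11, so (869/33) = (11/33)
flip (11/33) -> (33/11): both odd, 11 mod 4 = 3, 33 mod 4 = 1, so the flip contributes +1; sign now -1
(33/11): 33 mod 11 = 0, so (33/11) = (0/11)
reached (0/11); gcd(a, n) > 1, so (0/11) = 0 and the symbol is 0

0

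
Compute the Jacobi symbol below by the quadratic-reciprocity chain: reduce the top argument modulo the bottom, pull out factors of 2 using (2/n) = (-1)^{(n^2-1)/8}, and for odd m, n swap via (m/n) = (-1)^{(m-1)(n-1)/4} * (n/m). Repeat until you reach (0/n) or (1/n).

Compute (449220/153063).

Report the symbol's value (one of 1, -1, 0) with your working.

(449220/153063) = (143094/153063)   [reduce mod 153063]
143094 = 2^1·71547; (2/153063) = +1 since 153063 mod 8 = 7, so (143094/153063) = (+1)^1·(71547/153063); sign now +1
reciprocity: (71547/153063) = -1·(153063/71547) since 71547 mod 4 = 3, 153063 mod 4 = 3; sign now -1
(153063/71547) = (9969/71547)   [reduce mod 71547]
reciprocity: (9969/71547) = +1·(71547/9969) since 9969 mod 4 = 1, 71547 mod 4 = 3; sign now -1
(71547/9969) = (1764/9969)   [reduce mod 9969]
1764 = 2^2·441; (2/9969) = +1 since 9969 mod 8 = 1, so (1764/9969) = (+1)^2·(441/9969); sign now -1
reciprocity: (441/9969) = +1·(9969/441) since 441 mod 4 = 1, 9969 mod 4 = 1; sign now -1
(9969/441) = (267/441)   [reduce mod 441]
reciprocity: (267/441) = +1·(441/267) since 267 mod 4 = 3, 441 mod 4 = 1; sign now -1
(441/267) = (174/267)   [reduce mod 267]
174 = 2^1·87; (2/267) = -1 since 267 mod 8 = 3, so (174/267) = (-1)^1·(87/267); sign now +1
reciprocity: (87/267) = -1·(267/87) since 87 mod 4 = 3, 267 mod 4 = 3; sign now -1
(267/87) = (6/87)   [reduce mod 87]
6 = 2^1·3; (2/87) = +1 since 87 mod 8 = 7, so (6/87) = (+1)^1·(3/87); sign now -1
reciprocity: (3/87) = -1·(87/3) since 3 mod 4 = 3, 87 mod 4 = 3; sign now +1
(87/3) = (0/3)   [reduce mod 3]
(0/3) = 0   [gcd(a, n) > 1]; final value = 0

0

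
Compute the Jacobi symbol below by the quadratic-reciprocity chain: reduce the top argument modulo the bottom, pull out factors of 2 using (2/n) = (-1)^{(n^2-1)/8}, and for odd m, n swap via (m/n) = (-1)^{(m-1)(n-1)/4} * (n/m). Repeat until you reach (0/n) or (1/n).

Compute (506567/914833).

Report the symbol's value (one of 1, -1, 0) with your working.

flip (506567/914833) -> (914833/506567): both odd, 506567 mod 4 = 3, 914833 mod 4 = 1, so the flip contributes +1; sign now +1
(914833/506567): 914833 mod 506567 = 408266, so (914833/506567) = (408266/506567)
factor out 2^1: 408266 = 2^1·204133; with 506567 mod 8 = 7, (2/506567) = +1; sign now +1; continue with (204133/506567)
flip (204133/506567) -> (506567/204133): both odd, 204133 mod 4 = 1, 506567 mod 4 = 3, so the flip contributes +1; sign now +1
(506567/204133): 506567 mod 204133 = 98301, so (506567/204133) = (98301/204133)
flip (98301/204133) -> (204133/98301): both odd, 98301 mod 4 = 1, 204133 mod 4 = 1, so the flip contributes +1; sign now +1
(204133/98301): 204133 mod 98301 = 7531, so (204133/98301) = (7531/98301)
flip (7531/98301) -> (98301/7531): both odd, 7531 mod 4 = 3, 98301 mod 4 = 1, so the flip contributes +1; sign now +1
(98301/7531): 98301 mod 7531 = 398, so (98301/7531) = (398/7531)
factor out 2^1: 398 = 2^1·199; with 7531 mod 8 = 3, (2/7531) = -1; sign now -1; continue with (199/7531)
flip (199/7531) -> (7531/199): both odd, 199 mod 4 = 3, 7531 mod 4 = 3, so the flip contributes -1; sign now +1
(7531/199): 7531 mod 199 = 168, so (7531/199) = (168/199)
factor out 2^3: 168 = 2^3·21; with 199 mod 8 = 7, (2/199) = +1; sign now +1; continue with (21/199)
flip (21/199) -> (199/21): both odd, 21 mod 4 = 1, 199 mod 4 = 3, so the flip contributes +1; sign now +1
(199/21): 199 mod 21 = 10, so (199/21) = (10/21)
factor out 2^1: 10 = 2^1·5; with 21 mod 8 = 5, (2/21) = -1; sign now -1; continue with (5/21)
flip (5/21) -> (21/5): both odd, 5 mod 4 = 1, 21 mod 4 = 1, so the flip contributes +1; sign now -1
(21/5): 21 mod 5 = 1, so (21/5) = (1/5)
reached (1/5) = 1, so the symbol is -1

-1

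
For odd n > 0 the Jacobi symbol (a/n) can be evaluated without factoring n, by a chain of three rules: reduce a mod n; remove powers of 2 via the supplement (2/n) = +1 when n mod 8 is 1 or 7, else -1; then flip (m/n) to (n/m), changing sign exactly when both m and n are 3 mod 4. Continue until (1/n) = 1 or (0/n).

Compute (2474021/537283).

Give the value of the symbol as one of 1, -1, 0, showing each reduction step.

1

(2474021/537283): 2474021 mod 537283 = 324889, so (2474021/537283) = (324889/537283)
flip (324889/537283) -> (537283/324889): both odd, 324889 mod 4 = 1, 537283 mod 4 = 3, so the flip contributes +1; sign now +1
(537283/324889): 537283 mod 324889 = 212394, so (537283/324889) = (212394/324889)
factor out 2^1: 212394 = 2^1·106197; with 324889 mod 8 = 1, (2/324889) = +1; sign now +1; continue with (106197/324889)
flip (106197/324889) -> (324889/106197): both odd, 106197 mod 4 = 1, 324889 mod 4 = 1, so the flip contributes +1; sign now +1
(324889/106197): 324889 mod 106197 = 6298, so (324889/106197) = (6298/106197)
factor out 2^1: 6298 = 2^1·3149; with 106197 mod 8 = 5, (2/106197) = -1; sign now -1; continue with (3149/106197)
flip (3149/106197) -> (106197/3149): both odd, 3149 mod 4 = 1, 106197 mod 4 = 1, so the flip contributes +1; sign now -1
(106197/3149): 106197 mod 3149 = 2280, so (106197/3149) = (2280/3149)
factor out 2^3: 2280 = 2^3·285; with 3149 mod 8 = 5, (2/3149) = -1; sign now +1; continue with (285/3149)
flip (285/3149) -> (3149/285): both odd, 285 mod 4 = 1, 3149 mod 4 = 1, so the flip contributes +1; sign now +1
(3149/285): 3149 mod 285 = 14, so (3149/285) = (14/285)
factor out 2^1: 14 = 2^1·7; with 285 mod 8 = 5, (2/285) = -1; sign now -1; continue with (7/285)
flip (7/285) -> (285/7): both odd, 7 mod 4 = 3, 285 mod 4 = 1, so the flip contributes +1; sign now -1
(285/7): 285 mod 7 = 5, so (285/7) = (5/7)
flip (5/7) -> (7/5): both odd, 5 mod 4 = 1, 7 mod 4 = 3, so the flip contributes +1; sign now -1
(7/5): 7 mod 5 = 2, so (7/5) = (2/5)
factor out 2^1: 2 = 2^1·1; with 5 mod 8 = 5, (2/5) = -1; sign now +1; continue with (1/5)
reached (1/5) = 1, so the symbol is +1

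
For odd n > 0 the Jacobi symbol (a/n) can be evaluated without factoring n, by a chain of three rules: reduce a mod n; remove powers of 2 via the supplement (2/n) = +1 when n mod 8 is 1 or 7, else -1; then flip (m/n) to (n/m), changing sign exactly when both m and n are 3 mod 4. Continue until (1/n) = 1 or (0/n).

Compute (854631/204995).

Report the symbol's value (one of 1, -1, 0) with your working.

(854631/204995) = (34651/204995)   [reduce mod 204995]
reciprocity: (34651/204995) = -1·(204995/34651) since 34651 mod 4 = 3, 204995 mod 4 = 3; sign now -1
(204995/34651) = (31740/34651)   [reduce mod 34651]
31740 = 2^2·7935; (2/34651) = -1 since 34651 mod 8 = 3, so (31740/34651) = (-1)^2·(7935/34651); sign now -1
reciprocity: (7935/34651) = -1·(34651/7935) since 7935 mod 4 = 3, 34651 mod 4 = 3; sign now +1
(34651/7935) = (2911/7935)   [reduce mod 7935]
reciprocity: (2911/7935) = -1·(7935/2911) since 2911 mod 4 = 3, 7935 mod 4 = 3; sign now -1
(7935/2911) = (2113/2911)   [reduce mod 2911]
reciprocity: (2113/2911) = +1·(2911/2113) since 2113 mod 4 = 1, 2911 mod 4 = 3; sign now -1
(2911/2113) = (798/2113)   [reduce mod 2113]
798 = 2^1·399; (2/2113) = +1 since 2113 mod 8 = 1, so (798/2113) = (+1)^1·(399/2113); sign now -1
reciprocity: (399/2113) = +1·(2113/399) since 399 mod 4 = 3, 2113 mod 4 = 1; sign now -1
(2113/399) = (118/399)   [reduce mod 399]
118 = 2^1·59; (2/399) = +1 since 399 mod 8 = 7, so (118/399) = (+1)^1·(59/399); sign now -1
reciprocity: (59/399) = -1·(399/59) since 59 mod 4 = 3, 399 mod 4 = 3; sign now +1
(399/59) = (45/59)   [reduce mod 59]
reciprocity: (45/59) = +1·(59/45) since 45 mod 4 = 1, 59 mod 4 = 3; sign now +1
(59/45) = (14/45)   [reduce mod 45]
14 = 2^1·7; (2/45) = -1 since 45 mod 8 = 5, so (14/45) = (-1)^1·(7/45); sign now -1
reciprocity: (7/45) = +1·(45/7) since 7 mod 4 = 3, 45 mod 4 = 1; sign now -1
(45/7) = (3/7)   [reduce mod 7]
reciprocity: (3/7) = -1·(7/3) since 3 mod 4 = 3, 7 mod 4 = 3; sign now +1
(7/3) = (1/3)   [reduce mod 3]
(1/3) = 1; final value = sign = +1

1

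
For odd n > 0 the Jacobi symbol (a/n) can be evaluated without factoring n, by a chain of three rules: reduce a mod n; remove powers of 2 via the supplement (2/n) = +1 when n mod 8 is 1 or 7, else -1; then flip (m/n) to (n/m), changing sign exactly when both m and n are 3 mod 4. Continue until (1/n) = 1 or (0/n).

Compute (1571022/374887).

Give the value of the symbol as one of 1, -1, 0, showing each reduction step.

(1571022/374887): 1571022 mod 374887 = 71474, so (1571022/374887) = (71474/374887)
factor out 2^1: 71474 = 2^1·35737; with 374887 mod 8 = 7, (2/374887) = +1; sign now +1; continue with (35737/374887)
flip (35737/374887) -> (374887/35737): both odd, 35737 mod 4 = 1, 374887 mod 4 = 3, so the flip contributes +1; sign now +1
(374887/35737): 374887 mod 35737 = 17517, so (374887/35737) = (17517/35737)
flip (17517/35737) -> (35737/17517): both odd, 17517 mod 4 = 1, 35737 mod 4 = 1, so the flip contributes +1; sign now +1
(35737/17517): 35737 mod 17517 = 703, so (35737/17517) = (703/17517)
flip (703/17517) -> (17517/703): both odd, 703 mod 4 = 3, 17517 mod 4 = 1, so the flip contributes +1; sign now +1
(17517/703): 17517 mod 703 = 645, so (17517/703) = (645/703)
flip (645/703) -> (703/645): both odd, 645 mod 4 = 1, 703 mod 4 = 3, so the flip contributes +1; sign now +1
(703/645): 703 mod 645 = 58, so (703/645) = (58/645)
factor out 2^1: 58 = 2^1·29; with 645 mod 8 = 5, (2/645) = -1; sign now -1; continue with (29/645)
flip (29/645) -> (645/29): both odd, 29 mod 4 = 1, 645 mod 4 = 1, so the flip contributes +1; sign now -1
(645/29): 645 mod 29 = 7, so (645/29) = (7/29)
flip (7/29) -> (29/7): both odd, 7 mod 4 = 3, 29 mod 4 = 1, so the flip contributes +1; sign now -1
(29/7): 29 mod 7 = 1, so (29/7) = (1/7)
reached (1/7) = 1, so the symbol is -1

-1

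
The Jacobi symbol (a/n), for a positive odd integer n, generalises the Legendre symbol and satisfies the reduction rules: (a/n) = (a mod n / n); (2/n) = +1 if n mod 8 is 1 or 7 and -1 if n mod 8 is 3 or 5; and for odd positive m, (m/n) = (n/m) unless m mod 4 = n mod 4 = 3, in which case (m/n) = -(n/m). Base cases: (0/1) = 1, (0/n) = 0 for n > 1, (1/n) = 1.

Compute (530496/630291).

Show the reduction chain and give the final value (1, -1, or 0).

factor out 2^6: 530496 = 2^6·8289; with 630291 mod 8 = 3, (2/630291) = -1; sign now +1; continue with (8289/630291)
flip (8289/630291) -> (630291/8289): both odd, 8289 mod 4 = 1, 630291 mod 4 = 3, so the flip contributes +1; sign now +1
(630291/8289): 630291 mod 8289 = 327, so (630291/8289) = (327/8289)
flip (327/8289) -> (8289/327): both odd, 327 mod 4 = 3, 8289 mod 4 = 1, so the flip contributes +1; sign now +1
(8289/327): 8289 mod 327 = 114, so (8289/327) = (114/327)
factor out 2^1: 114 = 2^1·57; with 327 mod 8 = 7, (2/327) = +1; sign now +1; continue with (57/327)
flip (57/327) -> (327/57): both odd, 57 mod 4 = 1, 327 mod 4 = 3, so the flip contributes +1; sign now +1
(327/57): 327 mod 57 = 42, so (327/57) = (42/57)
factor out 2^1: 42 = 2^1·21; with 57 mod 8 = 1, (2/57) = +1; sign now +1; continue with (21/57)
flip (21/57) -> (57/21): both odd, 21 mod 4 = 1, 57 mod 4 = 1, so the flip contributes +1; sign now +1
(57/21): 57 mod 21 = 15, so (57/21) = (15/21)
flip (15/21) -> (21/15): both odd, 15 mod 4 = 3, 21 mod 4 = 1, so the flip contributes +1; sign now +1
(21/15): 21 mod 15 = 6, so (21/15) = (6/15)
factor out 2^1: 6 = 2^1·3; with 15 mod 8 = 7, (2/15) = +1; sign now +1; continue with (3/15)
flip (3/15) -> (15/3): both odd, 3 mod 4 = 3, 15 mod 4 = 3, so the flip contributes -1; sign now -1
(15/3): 15 mod 3 = 0, so (15/3) = (0/3)
reached (0/3); gcd(a, n) > 1, so (0/3) = 0 and the symbol is 0

0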